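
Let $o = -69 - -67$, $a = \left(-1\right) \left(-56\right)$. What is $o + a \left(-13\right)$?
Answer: $-730$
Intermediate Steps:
$a = 56$
$o = -2$ ($o = -69 + 67 = -2$)
$o + a \left(-13\right) = -2 + 56 \left(-13\right) = -2 - 728 = -730$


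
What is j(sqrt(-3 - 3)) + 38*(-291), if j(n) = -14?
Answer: -11072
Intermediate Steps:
j(sqrt(-3 - 3)) + 38*(-291) = -14 + 38*(-291) = -14 - 11058 = -11072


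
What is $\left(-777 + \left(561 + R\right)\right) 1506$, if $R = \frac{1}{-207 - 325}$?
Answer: $- \frac{86529489}{266} \approx -3.253 \cdot 10^{5}$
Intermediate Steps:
$R = - \frac{1}{532}$ ($R = \frac{1}{-532} = - \frac{1}{532} \approx -0.0018797$)
$\left(-777 + \left(561 + R\right)\right) 1506 = \left(-777 + \left(561 - \frac{1}{532}\right)\right) 1506 = \left(-777 + \frac{298451}{532}\right) 1506 = \left(- \frac{114913}{532}\right) 1506 = - \frac{86529489}{266}$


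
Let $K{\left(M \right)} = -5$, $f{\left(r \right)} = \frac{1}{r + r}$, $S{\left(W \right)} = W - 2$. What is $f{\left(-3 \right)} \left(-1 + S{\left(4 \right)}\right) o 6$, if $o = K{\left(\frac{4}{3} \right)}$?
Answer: $5$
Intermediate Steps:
$S{\left(W \right)} = -2 + W$
$f{\left(r \right)} = \frac{1}{2 r}$
$o = -5$
$f{\left(-3 \right)} \left(-1 + S{\left(4 \right)}\right) o 6 = \frac{1}{2 \left(-3\right)} \left(-1 + \left(-2 + 4\right)\right) \left(-5\right) 6 = \frac{1}{2} \left(- \frac{1}{3}\right) \left(-1 + 2\right) \left(-5\right) 6 = - \frac{1 \left(-5\right)}{6} \cdot 6 = \left(- \frac{1}{6}\right) \left(-5\right) 6 = \frac{5}{6} \cdot 6 = 5$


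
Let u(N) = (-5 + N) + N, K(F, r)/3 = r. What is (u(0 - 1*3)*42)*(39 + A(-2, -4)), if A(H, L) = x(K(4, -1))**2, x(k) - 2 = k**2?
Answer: -73920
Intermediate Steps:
K(F, r) = 3*r
x(k) = 2 + k**2
A(H, L) = 121 (A(H, L) = (2 + (3*(-1))**2)**2 = (2 + (-3)**2)**2 = (2 + 9)**2 = 11**2 = 121)
u(N) = -5 + 2*N
(u(0 - 1*3)*42)*(39 + A(-2, -4)) = ((-5 + 2*(0 - 1*3))*42)*(39 + 121) = ((-5 + 2*(0 - 3))*42)*160 = ((-5 + 2*(-3))*42)*160 = ((-5 - 6)*42)*160 = -11*42*160 = -462*160 = -73920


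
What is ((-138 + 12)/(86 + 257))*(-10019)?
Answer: 180342/49 ≈ 3680.4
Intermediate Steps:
((-138 + 12)/(86 + 257))*(-10019) = -126/343*(-10019) = -126*1/343*(-10019) = -18/49*(-10019) = 180342/49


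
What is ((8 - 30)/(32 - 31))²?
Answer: 484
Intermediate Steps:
((8 - 30)/(32 - 31))² = (-22/1)² = (-22*1)² = (-22)² = 484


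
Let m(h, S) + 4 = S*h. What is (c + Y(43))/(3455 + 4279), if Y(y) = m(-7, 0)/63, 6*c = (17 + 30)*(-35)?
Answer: -34553/974484 ≈ -0.035458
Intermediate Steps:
m(h, S) = -4 + S*h
c = -1645/6 (c = ((17 + 30)*(-35))/6 = (47*(-35))/6 = (⅙)*(-1645) = -1645/6 ≈ -274.17)
Y(y) = -4/63 (Y(y) = (-4 + 0*(-7))/63 = (-4 + 0)*(1/63) = -4*1/63 = -4/63)
(c + Y(43))/(3455 + 4279) = (-1645/6 - 4/63)/(3455 + 4279) = -34553/126/7734 = -34553/126*1/7734 = -34553/974484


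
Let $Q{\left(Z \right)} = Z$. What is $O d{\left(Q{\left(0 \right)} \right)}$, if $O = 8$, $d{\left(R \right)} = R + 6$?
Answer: $48$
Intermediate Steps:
$d{\left(R \right)} = 6 + R$
$O d{\left(Q{\left(0 \right)} \right)} = 8 \left(6 + 0\right) = 8 \cdot 6 = 48$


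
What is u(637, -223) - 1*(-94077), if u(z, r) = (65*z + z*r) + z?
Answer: -5932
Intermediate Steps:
u(z, r) = 66*z + r*z (u(z, r) = (65*z + r*z) + z = 66*z + r*z)
u(637, -223) - 1*(-94077) = 637*(66 - 223) - 1*(-94077) = 637*(-157) + 94077 = -100009 + 94077 = -5932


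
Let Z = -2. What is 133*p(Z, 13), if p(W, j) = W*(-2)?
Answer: 532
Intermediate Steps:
p(W, j) = -2*W
133*p(Z, 13) = 133*(-2*(-2)) = 133*4 = 532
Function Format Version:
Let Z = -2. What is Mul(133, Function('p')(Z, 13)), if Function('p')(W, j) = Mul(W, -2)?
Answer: 532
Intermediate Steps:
Function('p')(W, j) = Mul(-2, W)
Mul(133, Function('p')(Z, 13)) = Mul(133, Mul(-2, -2)) = Mul(133, 4) = 532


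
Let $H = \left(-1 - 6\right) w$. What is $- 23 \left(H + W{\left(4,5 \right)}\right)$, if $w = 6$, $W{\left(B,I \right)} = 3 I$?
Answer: $621$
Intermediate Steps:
$H = -42$ ($H = \left(-1 - 6\right) 6 = \left(-7\right) 6 = -42$)
$- 23 \left(H + W{\left(4,5 \right)}\right) = - 23 \left(-42 + 3 \cdot 5\right) = - 23 \left(-42 + 15\right) = \left(-23\right) \left(-27\right) = 621$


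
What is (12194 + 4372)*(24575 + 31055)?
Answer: 921566580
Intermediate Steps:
(12194 + 4372)*(24575 + 31055) = 16566*55630 = 921566580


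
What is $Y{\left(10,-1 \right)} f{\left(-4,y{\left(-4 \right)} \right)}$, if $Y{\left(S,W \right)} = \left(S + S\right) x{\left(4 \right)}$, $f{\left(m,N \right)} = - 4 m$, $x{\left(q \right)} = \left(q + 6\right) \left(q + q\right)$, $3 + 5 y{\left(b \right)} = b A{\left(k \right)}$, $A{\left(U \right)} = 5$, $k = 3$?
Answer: $25600$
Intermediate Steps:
$y{\left(b \right)} = - \frac{3}{5} + b$ ($y{\left(b \right)} = - \frac{3}{5} + \frac{b 5}{5} = - \frac{3}{5} + \frac{5 b}{5} = - \frac{3}{5} + b$)
$x{\left(q \right)} = 2 q \left(6 + q\right)$ ($x{\left(q \right)} = \left(6 + q\right) 2 q = 2 q \left(6 + q\right)$)
$Y{\left(S,W \right)} = 160 S$ ($Y{\left(S,W \right)} = \left(S + S\right) 2 \cdot 4 \left(6 + 4\right) = 2 S 2 \cdot 4 \cdot 10 = 2 S 80 = 160 S$)
$Y{\left(10,-1 \right)} f{\left(-4,y{\left(-4 \right)} \right)} = 160 \cdot 10 \left(\left(-4\right) \left(-4\right)\right) = 1600 \cdot 16 = 25600$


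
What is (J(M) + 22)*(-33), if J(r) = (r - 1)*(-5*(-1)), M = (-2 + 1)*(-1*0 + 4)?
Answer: 99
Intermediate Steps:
M = -4 (M = -(0 + 4) = -1*4 = -4)
J(r) = -5 + 5*r (J(r) = (-1 + r)*5 = -5 + 5*r)
(J(M) + 22)*(-33) = ((-5 + 5*(-4)) + 22)*(-33) = ((-5 - 20) + 22)*(-33) = (-25 + 22)*(-33) = -3*(-33) = 99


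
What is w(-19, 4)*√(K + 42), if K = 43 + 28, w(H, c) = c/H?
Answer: -4*√113/19 ≈ -2.2379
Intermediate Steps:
K = 71
w(-19, 4)*√(K + 42) = (4/(-19))*√(71 + 42) = (4*(-1/19))*√113 = -4*√113/19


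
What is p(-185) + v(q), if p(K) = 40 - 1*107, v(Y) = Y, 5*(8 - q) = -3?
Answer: -292/5 ≈ -58.400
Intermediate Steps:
q = 43/5 (q = 8 - ⅕*(-3) = 8 + ⅗ = 43/5 ≈ 8.6000)
p(K) = -67 (p(K) = 40 - 107 = -67)
p(-185) + v(q) = -67 + 43/5 = -292/5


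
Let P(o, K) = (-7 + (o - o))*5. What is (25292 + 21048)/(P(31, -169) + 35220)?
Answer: 9268/7037 ≈ 1.3170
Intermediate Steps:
P(o, K) = -35 (P(o, K) = (-7 + 0)*5 = -7*5 = -35)
(25292 + 21048)/(P(31, -169) + 35220) = (25292 + 21048)/(-35 + 35220) = 46340/35185 = 46340*(1/35185) = 9268/7037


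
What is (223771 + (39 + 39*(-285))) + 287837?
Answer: 500532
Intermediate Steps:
(223771 + (39 + 39*(-285))) + 287837 = (223771 + (39 - 11115)) + 287837 = (223771 - 11076) + 287837 = 212695 + 287837 = 500532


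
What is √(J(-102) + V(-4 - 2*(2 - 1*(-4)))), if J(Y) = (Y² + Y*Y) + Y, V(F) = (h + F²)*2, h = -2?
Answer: √21214 ≈ 145.65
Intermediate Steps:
V(F) = -4 + 2*F² (V(F) = (-2 + F²)*2 = -4 + 2*F²)
J(Y) = Y + 2*Y² (J(Y) = (Y² + Y²) + Y = 2*Y² + Y = Y + 2*Y²)
√(J(-102) + V(-4 - 2*(2 - 1*(-4)))) = √(-102*(1 + 2*(-102)) + (-4 + 2*(-4 - 2*(2 - 1*(-4)))²)) = √(-102*(1 - 204) + (-4 + 2*(-4 - 2*(2 + 4))²)) = √(-102*(-203) + (-4 + 2*(-4 - 2*6)²)) = √(20706 + (-4 + 2*(-4 - 12)²)) = √(20706 + (-4 + 2*(-16)²)) = √(20706 + (-4 + 2*256)) = √(20706 + (-4 + 512)) = √(20706 + 508) = √21214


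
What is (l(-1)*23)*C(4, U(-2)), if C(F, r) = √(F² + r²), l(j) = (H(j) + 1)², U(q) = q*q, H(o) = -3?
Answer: 368*√2 ≈ 520.43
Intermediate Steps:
U(q) = q²
l(j) = 4 (l(j) = (-3 + 1)² = (-2)² = 4)
(l(-1)*23)*C(4, U(-2)) = (4*23)*√(4² + ((-2)²)²) = 92*√(16 + 4²) = 92*√(16 + 16) = 92*√32 = 92*(4*√2) = 368*√2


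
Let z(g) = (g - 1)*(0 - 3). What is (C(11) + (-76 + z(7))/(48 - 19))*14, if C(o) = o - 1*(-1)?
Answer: 3556/29 ≈ 122.62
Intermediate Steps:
C(o) = 1 + o (C(o) = o + 1 = 1 + o)
z(g) = 3 - 3*g (z(g) = (-1 + g)*(-3) = 3 - 3*g)
(C(11) + (-76 + z(7))/(48 - 19))*14 = ((1 + 11) + (-76 + (3 - 3*7))/(48 - 19))*14 = (12 + (-76 + (3 - 21))/29)*14 = (12 + (-76 - 18)*(1/29))*14 = (12 - 94*1/29)*14 = (12 - 94/29)*14 = (254/29)*14 = 3556/29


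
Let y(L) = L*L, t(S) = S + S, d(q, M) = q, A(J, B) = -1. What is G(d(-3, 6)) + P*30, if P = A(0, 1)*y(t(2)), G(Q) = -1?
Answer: -481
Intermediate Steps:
t(S) = 2*S
y(L) = L²
P = -16 (P = -(2*2)² = -1*4² = -1*16 = -16)
G(d(-3, 6)) + P*30 = -1 - 16*30 = -1 - 480 = -481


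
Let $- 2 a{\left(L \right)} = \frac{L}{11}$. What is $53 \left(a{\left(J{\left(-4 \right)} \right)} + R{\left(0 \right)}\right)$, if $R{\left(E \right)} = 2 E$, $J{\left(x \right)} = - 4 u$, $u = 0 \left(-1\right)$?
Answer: $0$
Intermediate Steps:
$u = 0$
$J{\left(x \right)} = 0$ ($J{\left(x \right)} = \left(-4\right) 0 = 0$)
$a{\left(L \right)} = - \frac{L}{22}$ ($a{\left(L \right)} = - \frac{L \frac{1}{11}}{2} = - \frac{\frac{1}{11} L}{2} = - \frac{L}{22}$)
$53 \left(a{\left(J{\left(-4 \right)} \right)} + R{\left(0 \right)}\right) = 53 \left(\left(- \frac{1}{22}\right) 0 + 2 \cdot 0\right) = 53 \left(0 + 0\right) = 53 \cdot 0 = 0$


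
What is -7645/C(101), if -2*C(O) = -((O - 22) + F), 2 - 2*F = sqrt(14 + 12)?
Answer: -2446400/12787 - 15290*sqrt(26)/12787 ≈ -197.42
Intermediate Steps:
F = 1 - sqrt(26)/2 (F = 1 - sqrt(14 + 12)/2 = 1 - sqrt(26)/2 ≈ -1.5495)
C(O) = -21/2 + O/2 - sqrt(26)/4 (C(O) = -(-1)*((O - 22) + (1 - sqrt(26)/2))/2 = -(-1)*((-22 + O) + (1 - sqrt(26)/2))/2 = -(-1)*(-21 + O - sqrt(26)/2)/2 = -(21 + sqrt(26)/2 - O)/2 = -21/2 + O/2 - sqrt(26)/4)
-7645/C(101) = -7645/(-21/2 + (1/2)*101 - sqrt(26)/4) = -7645/(-21/2 + 101/2 - sqrt(26)/4) = -7645/(40 - sqrt(26)/4)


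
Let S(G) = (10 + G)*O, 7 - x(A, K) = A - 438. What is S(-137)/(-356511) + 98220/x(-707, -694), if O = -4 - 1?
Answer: 324220175/3802784 ≈ 85.259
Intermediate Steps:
x(A, K) = 445 - A (x(A, K) = 7 - (A - 438) = 7 - (-438 + A) = 7 + (438 - A) = 445 - A)
O = -5
S(G) = -50 - 5*G (S(G) = (10 + G)*(-5) = -50 - 5*G)
S(-137)/(-356511) + 98220/x(-707, -694) = (-50 - 5*(-137))/(-356511) + 98220/(445 - 1*(-707)) = (-50 + 685)*(-1/356511) + 98220/(445 + 707) = 635*(-1/356511) + 98220/1152 = -635/356511 + 98220*(1/1152) = -635/356511 + 8185/96 = 324220175/3802784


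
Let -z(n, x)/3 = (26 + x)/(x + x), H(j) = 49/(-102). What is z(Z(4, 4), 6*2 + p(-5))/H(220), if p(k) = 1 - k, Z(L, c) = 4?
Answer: 374/49 ≈ 7.6327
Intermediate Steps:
H(j) = -49/102 (H(j) = 49*(-1/102) = -49/102)
z(n, x) = -3*(26 + x)/(2*x) (z(n, x) = -3*(26 + x)/(x + x) = -3*(26 + x)/(2*x))
z(Z(4, 4), 6*2 + p(-5))/H(220) = (-3/2 - 39/(6*2 + (1 - 1*(-5))))/(-49/102) = (-3/2 - 39/(12 + (1 + 5)))*(-102/49) = (-3/2 - 39/(12 + 6))*(-102/49) = (-3/2 - 39/18)*(-102/49) = (-3/2 - 39*1/18)*(-102/49) = (-3/2 - 13/6)*(-102/49) = -11/3*(-102/49) = 374/49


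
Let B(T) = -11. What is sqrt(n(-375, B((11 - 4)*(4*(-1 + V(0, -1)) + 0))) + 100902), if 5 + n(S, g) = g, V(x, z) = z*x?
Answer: sqrt(100886) ≈ 317.63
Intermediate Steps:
V(x, z) = x*z
n(S, g) = -5 + g
sqrt(n(-375, B((11 - 4)*(4*(-1 + V(0, -1)) + 0))) + 100902) = sqrt((-5 - 11) + 100902) = sqrt(-16 + 100902) = sqrt(100886)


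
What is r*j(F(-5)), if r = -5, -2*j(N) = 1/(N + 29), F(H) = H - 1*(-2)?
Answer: 5/52 ≈ 0.096154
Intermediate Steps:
F(H) = 2 + H (F(H) = H + 2 = 2 + H)
j(N) = -1/(2*(29 + N)) (j(N) = -1/(2*(N + 29)) = -1/(2*(29 + N)))
r*j(F(-5)) = -(-5)/(58 + 2*(2 - 5)) = -(-5)/(58 + 2*(-3)) = -(-5)/(58 - 6) = -(-5)/52 = -5*(-1/52) = 5/52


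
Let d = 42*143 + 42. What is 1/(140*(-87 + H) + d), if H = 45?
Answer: 1/168 ≈ 0.0059524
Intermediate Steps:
d = 6048 (d = 6006 + 42 = 6048)
1/(140*(-87 + H) + d) = 1/(140*(-87 + 45) + 6048) = 1/(140*(-42) + 6048) = 1/(-5880 + 6048) = 1/168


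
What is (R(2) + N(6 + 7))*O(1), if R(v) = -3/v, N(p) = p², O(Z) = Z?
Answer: 335/2 ≈ 167.50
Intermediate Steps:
(R(2) + N(6 + 7))*O(1) = (-3/2 + (6 + 7)²)*1 = (-3*½ + 13²)*1 = (-3/2 + 169)*1 = (335/2)*1 = 335/2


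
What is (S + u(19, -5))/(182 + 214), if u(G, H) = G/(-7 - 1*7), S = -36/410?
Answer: -377/103320 ≈ -0.0036489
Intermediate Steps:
S = -18/205 (S = -36*1/410 = -18/205 ≈ -0.087805)
u(G, H) = -G/14 (u(G, H) = G/(-7 - 7) = G/(-14) = G*(-1/14) = -G/14)
(S + u(19, -5))/(182 + 214) = (-18/205 - 1/14*19)/(182 + 214) = (-18/205 - 19/14)/396 = -4147/2870*1/396 = -377/103320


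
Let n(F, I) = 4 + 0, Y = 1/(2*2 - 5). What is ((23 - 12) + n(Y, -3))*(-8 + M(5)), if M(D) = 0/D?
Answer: -120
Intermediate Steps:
M(D) = 0
Y = -1 (Y = 1/(4 - 5) = 1/(-1) = -1)
n(F, I) = 4
((23 - 12) + n(Y, -3))*(-8 + M(5)) = ((23 - 12) + 4)*(-8 + 0) = (11 + 4)*(-8) = 15*(-8) = -120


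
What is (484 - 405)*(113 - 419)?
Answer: -24174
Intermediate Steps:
(484 - 405)*(113 - 419) = 79*(-306) = -24174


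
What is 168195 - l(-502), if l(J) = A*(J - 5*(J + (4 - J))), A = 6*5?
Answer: 183855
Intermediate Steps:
A = 30
l(J) = -600 + 30*J (l(J) = 30*(J - 5*(J + (4 - J))) = 30*(J - 5*4) = 30*(J - 20) = 30*(-20 + J) = -600 + 30*J)
168195 - l(-502) = 168195 - (-600 + 30*(-502)) = 168195 - (-600 - 15060) = 168195 - 1*(-15660) = 168195 + 15660 = 183855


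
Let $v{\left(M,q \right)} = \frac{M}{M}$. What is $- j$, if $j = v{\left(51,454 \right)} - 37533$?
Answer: $37532$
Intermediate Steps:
$v{\left(M,q \right)} = 1$
$j = -37532$ ($j = 1 - 37533 = -37532$)
$- j = \left(-1\right) \left(-37532\right) = 37532$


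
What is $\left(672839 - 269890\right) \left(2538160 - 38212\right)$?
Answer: $1007351546652$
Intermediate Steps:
$\left(672839 - 269890\right) \left(2538160 - 38212\right) = 402949 \cdot 2499948 = 1007351546652$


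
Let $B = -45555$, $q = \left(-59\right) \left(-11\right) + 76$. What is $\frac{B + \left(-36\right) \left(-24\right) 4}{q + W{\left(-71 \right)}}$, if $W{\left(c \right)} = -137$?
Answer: $- \frac{14033}{196} \approx -71.597$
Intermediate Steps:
$q = 725$ ($q = 649 + 76 = 725$)
$\frac{B + \left(-36\right) \left(-24\right) 4}{q + W{\left(-71 \right)}} = \frac{-45555 + \left(-36\right) \left(-24\right) 4}{725 - 137} = \frac{-45555 + 864 \cdot 4}{588} = \left(-45555 + 3456\right) \frac{1}{588} = \left(-42099\right) \frac{1}{588} = - \frac{14033}{196}$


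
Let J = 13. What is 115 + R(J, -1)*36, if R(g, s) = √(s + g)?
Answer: 115 + 72*√3 ≈ 239.71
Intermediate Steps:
R(g, s) = √(g + s)
115 + R(J, -1)*36 = 115 + √(13 - 1)*36 = 115 + √12*36 = 115 + (2*√3)*36 = 115 + 72*√3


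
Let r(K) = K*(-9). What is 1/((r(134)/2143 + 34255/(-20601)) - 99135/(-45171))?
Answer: -1507336911/46554932 ≈ -32.378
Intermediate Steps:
r(K) = -9*K
1/((r(134)/2143 + 34255/(-20601)) - 99135/(-45171)) = 1/((-9*134/2143 + 34255/(-20601)) - 99135/(-45171)) = 1/((-1206*1/2143 + 34255*(-1/20601)) - 99135*(-1/45171)) = 1/((-1206/2143 - 34255/20601) + 11015/5019) = 1/(-98253271/44147943 + 11015/5019) = 1/(-46554932/1507336911) = -1507336911/46554932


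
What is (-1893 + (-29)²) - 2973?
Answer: -4025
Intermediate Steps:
(-1893 + (-29)²) - 2973 = (-1893 + 841) - 2973 = -1052 - 2973 = -4025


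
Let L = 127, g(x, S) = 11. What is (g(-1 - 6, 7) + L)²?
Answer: 19044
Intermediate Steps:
(g(-1 - 6, 7) + L)² = (11 + 127)² = 138² = 19044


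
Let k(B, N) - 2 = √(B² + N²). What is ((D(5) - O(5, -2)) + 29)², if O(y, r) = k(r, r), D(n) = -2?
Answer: 633 - 100*√2 ≈ 491.58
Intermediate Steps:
k(B, N) = 2 + √(B² + N²)
O(y, r) = 2 + √2*√(r²) (O(y, r) = 2 + √(r² + r²) = 2 + √(2*r²) = 2 + √2*√(r²))
((D(5) - O(5, -2)) + 29)² = ((-2 - (2 + √2*√((-2)²))) + 29)² = ((-2 - (2 + √2*√4)) + 29)² = ((-2 - (2 + √2*2)) + 29)² = ((-2 - (2 + 2*√2)) + 29)² = ((-2 + (-2 - 2*√2)) + 29)² = ((-4 - 2*√2) + 29)² = (25 - 2*√2)²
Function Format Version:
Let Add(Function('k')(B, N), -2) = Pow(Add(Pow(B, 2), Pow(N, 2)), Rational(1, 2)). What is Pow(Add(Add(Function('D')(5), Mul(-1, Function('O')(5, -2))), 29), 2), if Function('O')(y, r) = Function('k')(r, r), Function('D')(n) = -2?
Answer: Add(633, Mul(-100, Pow(2, Rational(1, 2)))) ≈ 491.58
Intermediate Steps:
Function('k')(B, N) = Add(2, Pow(Add(Pow(B, 2), Pow(N, 2)), Rational(1, 2)))
Function('O')(y, r) = Add(2, Mul(Pow(2, Rational(1, 2)), Pow(Pow(r, 2), Rational(1, 2)))) (Function('O')(y, r) = Add(2, Pow(Add(Pow(r, 2), Pow(r, 2)), Rational(1, 2))) = Add(2, Pow(Mul(2, Pow(r, 2)), Rational(1, 2))) = Add(2, Mul(Pow(2, Rational(1, 2)), Pow(Pow(r, 2), Rational(1, 2)))))
Pow(Add(Add(Function('D')(5), Mul(-1, Function('O')(5, -2))), 29), 2) = Pow(Add(Add(-2, Mul(-1, Add(2, Mul(Pow(2, Rational(1, 2)), Pow(Pow(-2, 2), Rational(1, 2)))))), 29), 2) = Pow(Add(Add(-2, Mul(-1, Add(2, Mul(Pow(2, Rational(1, 2)), Pow(4, Rational(1, 2)))))), 29), 2) = Pow(Add(Add(-2, Mul(-1, Add(2, Mul(Pow(2, Rational(1, 2)), 2)))), 29), 2) = Pow(Add(Add(-2, Mul(-1, Add(2, Mul(2, Pow(2, Rational(1, 2)))))), 29), 2) = Pow(Add(Add(-2, Add(-2, Mul(-2, Pow(2, Rational(1, 2))))), 29), 2) = Pow(Add(Add(-4, Mul(-2, Pow(2, Rational(1, 2)))), 29), 2) = Pow(Add(25, Mul(-2, Pow(2, Rational(1, 2)))), 2)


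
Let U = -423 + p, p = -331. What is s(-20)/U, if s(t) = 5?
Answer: -5/754 ≈ -0.0066313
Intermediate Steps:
U = -754 (U = -423 - 331 = -754)
s(-20)/U = 5/(-754) = 5*(-1/754) = -5/754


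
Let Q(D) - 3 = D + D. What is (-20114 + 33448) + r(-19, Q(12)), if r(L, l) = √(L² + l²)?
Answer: 13334 + √1090 ≈ 13367.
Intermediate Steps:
Q(D) = 3 + 2*D (Q(D) = 3 + (D + D) = 3 + 2*D)
(-20114 + 33448) + r(-19, Q(12)) = (-20114 + 33448) + √((-19)² + (3 + 2*12)²) = 13334 + √(361 + (3 + 24)²) = 13334 + √(361 + 27²) = 13334 + √(361 + 729) = 13334 + √1090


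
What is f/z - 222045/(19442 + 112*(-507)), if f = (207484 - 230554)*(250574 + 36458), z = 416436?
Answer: -20598320217205/1295879426 ≈ -15895.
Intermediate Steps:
f = -6621828240 (f = -23070*287032 = -6621828240)
f/z - 222045/(19442 + 112*(-507)) = -6621828240/416436 - 222045/(19442 + 112*(-507)) = -6621828240*1/416436 - 222045/(19442 - 56784) = -551819020/34703 - 222045/(-37342) = -551819020/34703 - 222045*(-1/37342) = -551819020/34703 + 222045/37342 = -20598320217205/1295879426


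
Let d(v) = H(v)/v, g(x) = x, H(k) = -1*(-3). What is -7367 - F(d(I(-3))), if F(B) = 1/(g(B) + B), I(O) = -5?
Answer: -44197/6 ≈ -7366.2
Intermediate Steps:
H(k) = 3
d(v) = 3/v
F(B) = 1/(2*B) (F(B) = 1/(B + B) = 1/(2*B))
-7367 - F(d(I(-3))) = -7367 - 1/(2*(3/(-5))) = -7367 - 1/(2*(3*(-⅕))) = -7367 - 1/(2*(-⅗)) = -7367 - (-5)/(2*3) = -7367 - 1*(-⅚) = -7367 + ⅚ = -44197/6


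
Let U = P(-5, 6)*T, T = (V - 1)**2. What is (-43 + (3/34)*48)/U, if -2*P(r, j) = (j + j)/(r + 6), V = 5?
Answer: 659/1632 ≈ 0.40380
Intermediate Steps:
P(r, j) = -j/(6 + r) (P(r, j) = -(j + j)/(2*(r + 6)) = -2*j/(2*(6 + r)) = -j/(6 + r))
T = 16 (T = (5 - 1)**2 = 4**2 = 16)
U = -96 (U = -1*6/(6 - 5)*16 = -1*6/1*16 = -1*6*1*16 = -6*16 = -96)
(-43 + (3/34)*48)/U = (-43 + (3/34)*48)/(-96) = (-43 + (3*(1/34))*48)*(-1/96) = (-43 + (3/34)*48)*(-1/96) = (-43 + 72/17)*(-1/96) = -659/17*(-1/96) = 659/1632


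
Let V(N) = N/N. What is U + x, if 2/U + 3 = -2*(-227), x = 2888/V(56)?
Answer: 1302490/451 ≈ 2888.0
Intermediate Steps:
V(N) = 1
x = 2888 (x = 2888/1 = 2888*1 = 2888)
U = 2/451 (U = 2/(-3 - 2*(-227)) = 2/(-3 + 454) = 2/451 ≈ 0.0044346)
U + x = 2/451 + 2888 = 1302490/451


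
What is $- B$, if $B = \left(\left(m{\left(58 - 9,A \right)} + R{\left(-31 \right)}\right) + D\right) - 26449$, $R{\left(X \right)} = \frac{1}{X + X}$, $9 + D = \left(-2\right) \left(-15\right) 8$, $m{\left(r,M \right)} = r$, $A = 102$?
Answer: $\frac{1622479}{62} \approx 26169.0$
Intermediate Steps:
$D = 231$ ($D = -9 + \left(-2\right) \left(-15\right) 8 = -9 + 30 \cdot 8 = -9 + 240 = 231$)
$R{\left(X \right)} = \frac{1}{2 X}$
$B = - \frac{1622479}{62}$ ($B = \left(\left(\left(58 - 9\right) + \frac{1}{2 \left(-31\right)}\right) + 231\right) - 26449 = \left(\left(\left(58 - 9\right) + \frac{1}{2} \left(- \frac{1}{31}\right)\right) + 231\right) - 26449 = \left(\left(49 - \frac{1}{62}\right) + 231\right) - 26449 = \left(\frac{3037}{62} + 231\right) - 26449 = \frac{17359}{62} - 26449 = - \frac{1622479}{62} \approx -26169.0$)
$- B = \left(-1\right) \left(- \frac{1622479}{62}\right) = \frac{1622479}{62}$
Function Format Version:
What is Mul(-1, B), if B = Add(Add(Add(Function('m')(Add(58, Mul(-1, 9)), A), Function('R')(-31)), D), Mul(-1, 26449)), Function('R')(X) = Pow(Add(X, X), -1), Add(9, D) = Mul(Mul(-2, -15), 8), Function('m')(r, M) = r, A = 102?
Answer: Rational(1622479, 62) ≈ 26169.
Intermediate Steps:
D = 231 (D = Add(-9, Mul(Mul(-2, -15), 8)) = Add(-9, Mul(30, 8)) = Add(-9, 240) = 231)
Function('R')(X) = Mul(Rational(1, 2), Pow(X, -1)) (Function('R')(X) = Pow(Mul(2, X), -1) = Mul(Rational(1, 2), Pow(X, -1)))
B = Rational(-1622479, 62) (B = Add(Add(Add(Add(58, Mul(-1, 9)), Mul(Rational(1, 2), Pow(-31, -1))), 231), Mul(-1, 26449)) = Add(Add(Add(Add(58, -9), Mul(Rational(1, 2), Rational(-1, 31))), 231), -26449) = Add(Add(Add(49, Rational(-1, 62)), 231), -26449) = Add(Add(Rational(3037, 62), 231), -26449) = Add(Rational(17359, 62), -26449) = Rational(-1622479, 62) ≈ -26169.)
Mul(-1, B) = Mul(-1, Rational(-1622479, 62)) = Rational(1622479, 62)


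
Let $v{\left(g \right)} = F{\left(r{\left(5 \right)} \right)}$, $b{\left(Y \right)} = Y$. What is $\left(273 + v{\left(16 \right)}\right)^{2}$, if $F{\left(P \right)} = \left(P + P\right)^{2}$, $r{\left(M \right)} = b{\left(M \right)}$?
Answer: $139129$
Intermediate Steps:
$r{\left(M \right)} = M$
$F{\left(P \right)} = 4 P^{2}$ ($F{\left(P \right)} = \left(2 P\right)^{2} = 4 P^{2}$)
$v{\left(g \right)} = 100$ ($v{\left(g \right)} = 4 \cdot 5^{2} = 4 \cdot 25 = 100$)
$\left(273 + v{\left(16 \right)}\right)^{2} = \left(273 + 100\right)^{2} = 373^{2} = 139129$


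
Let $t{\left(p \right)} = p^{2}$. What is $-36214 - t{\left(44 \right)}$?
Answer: $-38150$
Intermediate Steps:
$-36214 - t{\left(44 \right)} = -36214 - 44^{2} = -36214 - 1936 = -38150$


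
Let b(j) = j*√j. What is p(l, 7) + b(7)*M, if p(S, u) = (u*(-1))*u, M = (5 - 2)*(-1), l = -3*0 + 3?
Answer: -49 - 21*√7 ≈ -104.56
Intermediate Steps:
l = 3 (l = 0 + 3 = 3)
b(j) = j^(3/2)
M = -3 (M = 3*(-1) = -3)
p(S, u) = -u² (p(S, u) = (-u)*u = -u²)
p(l, 7) + b(7)*M = -1*7² + 7^(3/2)*(-3) = -1*49 + (7*√7)*(-3) = -49 - 21*√7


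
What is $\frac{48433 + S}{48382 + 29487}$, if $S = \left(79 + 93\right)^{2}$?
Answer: $\frac{78017}{77869} \approx 1.0019$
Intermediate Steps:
$S = 29584$ ($S = 172^{2} = 29584$)
$\frac{48433 + S}{48382 + 29487} = \frac{48433 + 29584}{48382 + 29487} = \frac{78017}{77869}$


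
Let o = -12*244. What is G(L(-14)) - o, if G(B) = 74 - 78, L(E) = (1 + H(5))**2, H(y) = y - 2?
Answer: 2924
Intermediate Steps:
H(y) = -2 + y
L(E) = 16 (L(E) = (1 + (-2 + 5))**2 = (1 + 3)**2 = 4**2 = 16)
G(B) = -4
o = -2928
G(L(-14)) - o = -4 - 1*(-2928) = -4 + 2928 = 2924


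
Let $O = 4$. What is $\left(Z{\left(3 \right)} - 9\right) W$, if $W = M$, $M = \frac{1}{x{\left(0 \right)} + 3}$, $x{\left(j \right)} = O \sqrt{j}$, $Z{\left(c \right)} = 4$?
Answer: $- \frac{5}{3} \approx -1.6667$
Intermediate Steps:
$x{\left(j \right)} = 4 \sqrt{j}$
$M = \frac{1}{3}$ ($M = \frac{1}{4 \sqrt{0} + 3} = \frac{1}{4 \cdot 0 + 3} = \frac{1}{0 + 3} = \frac{1}{3} \approx 0.33333$)
$W = \frac{1}{3} \approx 0.33333$
$\left(Z{\left(3 \right)} - 9\right) W = \left(4 - 9\right) \frac{1}{3} = \left(-5\right) \frac{1}{3} = - \frac{5}{3}$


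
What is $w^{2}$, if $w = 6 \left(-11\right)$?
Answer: $4356$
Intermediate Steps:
$w = -66$
$w^{2} = \left(-66\right)^{2} = 4356$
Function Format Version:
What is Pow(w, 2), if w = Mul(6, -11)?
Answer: 4356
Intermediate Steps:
w = -66
Pow(w, 2) = Pow(-66, 2) = 4356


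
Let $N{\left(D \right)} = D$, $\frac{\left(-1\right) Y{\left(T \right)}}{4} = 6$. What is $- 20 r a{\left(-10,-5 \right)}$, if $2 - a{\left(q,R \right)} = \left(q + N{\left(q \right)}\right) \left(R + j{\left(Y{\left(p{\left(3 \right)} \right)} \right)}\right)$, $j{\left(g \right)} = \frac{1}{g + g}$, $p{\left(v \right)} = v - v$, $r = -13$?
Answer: $- \frac{76765}{3} \approx -25588.0$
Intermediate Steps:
$p{\left(v \right)} = 0$
$Y{\left(T \right)} = -24$ ($Y{\left(T \right)} = \left(-4\right) 6 = -24$)
$j{\left(g \right)} = \frac{1}{2 g}$
$a{\left(q,R \right)} = 2 - 2 q \left(- \frac{1}{48} + R\right)$ ($a{\left(q,R \right)} = 2 - \left(q + q\right) \left(R + \frac{1}{2 \left(-24\right)}\right) = 2 - 2 q \left(R + \frac{1}{2} \left(- \frac{1}{24}\right)\right) = 2 - 2 q \left(R - \frac{1}{48}\right) = 2 - 2 q \left(- \frac{1}{48} + R\right)$)
$- 20 r a{\left(-10,-5 \right)} = \left(-20\right) \left(-13\right) \left(2 + \frac{1}{24} \left(-10\right) - \left(-10\right) \left(-10\right)\right) = 260 \left(2 - \frac{5}{12} - 100\right) = 260 \left(- \frac{1181}{12}\right) = - \frac{76765}{3}$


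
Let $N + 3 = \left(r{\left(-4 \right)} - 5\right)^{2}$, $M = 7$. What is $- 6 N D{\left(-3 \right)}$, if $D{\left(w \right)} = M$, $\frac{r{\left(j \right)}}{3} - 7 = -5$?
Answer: $84$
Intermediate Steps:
$r{\left(j \right)} = 6$ ($r{\left(j \right)} = 21 + 3 \left(-5\right) = 21 - 15 = 6$)
$D{\left(w \right)} = 7$
$N = -2$ ($N = -3 + \left(6 - 5\right)^{2} = -3 + 1^{2} = -3 + 1 = -2$)
$- 6 N D{\left(-3 \right)} = \left(-6\right) \left(-2\right) 7 = 12 \cdot 7 = 84$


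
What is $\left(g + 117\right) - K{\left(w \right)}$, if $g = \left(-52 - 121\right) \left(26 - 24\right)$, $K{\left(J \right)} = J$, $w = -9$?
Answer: $-220$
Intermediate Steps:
$g = -346$ ($g = \left(-173\right) 2 = -346$)
$\left(g + 117\right) - K{\left(w \right)} = \left(-346 + 117\right) - -9 = -229 + 9 = -220$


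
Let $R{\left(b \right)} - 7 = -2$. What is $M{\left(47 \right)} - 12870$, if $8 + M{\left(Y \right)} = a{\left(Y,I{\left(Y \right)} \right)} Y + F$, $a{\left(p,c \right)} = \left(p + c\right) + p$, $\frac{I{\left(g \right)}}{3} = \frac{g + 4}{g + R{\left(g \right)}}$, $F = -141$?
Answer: $- \frac{440061}{52} \approx -8462.7$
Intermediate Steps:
$R{\left(b \right)} = 5$ ($R{\left(b \right)} = 7 - 2 = 5$)
$I{\left(g \right)} = \frac{3 \left(4 + g\right)}{5 + g}$ ($I{\left(g \right)} = 3 \frac{g + 4}{g + 5} = 3 \frac{4 + g}{5 + g} = \frac{3 \left(4 + g\right)}{5 + g}$)
$a{\left(p,c \right)} = c + 2 p$ ($a{\left(p,c \right)} = \left(c + p\right) + p = c + 2 p$)
$M{\left(Y \right)} = -149 + Y \left(2 Y + \frac{3 \left(4 + Y\right)}{5 + Y}\right)$ ($M{\left(Y \right)} = -8 + \left(\left(\frac{3 \left(4 + Y\right)}{5 + Y} + 2 Y\right) Y - 141\right) = -8 + \left(\left(2 Y + \frac{3 \left(4 + Y\right)}{5 + Y}\right) Y - 141\right) = -8 + \left(Y \left(2 Y + \frac{3 \left(4 + Y\right)}{5 + Y}\right) - 141\right) = -8 + \left(-141 + Y \left(2 Y + \frac{3 \left(4 + Y\right)}{5 + Y}\right)\right) = -149 + Y \left(2 Y + \frac{3 \left(4 + Y\right)}{5 + Y}\right)$)
$M{\left(47 \right)} - 12870 = \frac{-745 - 6439 + 2 \cdot 47^{3} + 13 \cdot 47^{2}}{5 + 47} - 12870 = \frac{-745 - 6439 + 2 \cdot 103823 + 13 \cdot 2209}{52} - 12870 = \frac{-745 - 6439 + 207646 + 28717}{52} - 12870 = \frac{1}{52} \cdot 229179 - 12870 = \frac{229179}{52} - 12870 = - \frac{440061}{52}$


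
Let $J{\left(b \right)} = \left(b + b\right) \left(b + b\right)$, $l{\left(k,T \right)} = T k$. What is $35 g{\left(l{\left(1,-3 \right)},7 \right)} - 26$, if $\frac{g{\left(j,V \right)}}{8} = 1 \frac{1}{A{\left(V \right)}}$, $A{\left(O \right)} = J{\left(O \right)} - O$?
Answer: $- \frac{662}{27} \approx -24.519$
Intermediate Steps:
$J{\left(b \right)} = 4 b^{2}$ ($J{\left(b \right)} = 2 b 2 b = 4 b^{2}$)
$A{\left(O \right)} = - O + 4 O^{2}$ ($A{\left(O \right)} = 4 O^{2} - O = - O + 4 O^{2}$)
$g{\left(j,V \right)} = \frac{8}{V \left(-1 + 4 V\right)}$ ($g{\left(j,V \right)} = 8 \cdot 1 \frac{1}{V \left(-1 + 4 V\right)} = 8 \frac{1}{V \left(-1 + 4 V\right)} = \frac{8}{V \left(-1 + 4 V\right)}$)
$35 g{\left(l{\left(1,-3 \right)},7 \right)} - 26 = 35 \frac{8}{7 \left(-1 + 4 \cdot 7\right)} - 26 = 35 \cdot 8 \cdot \frac{1}{7} \frac{1}{-1 + 28} - 26 = 35 \cdot 8 \cdot \frac{1}{7} \cdot \frac{1}{27} - 26 = 35 \cdot \frac{8}{189} - 26 = \frac{40}{27} - 26 = - \frac{662}{27}$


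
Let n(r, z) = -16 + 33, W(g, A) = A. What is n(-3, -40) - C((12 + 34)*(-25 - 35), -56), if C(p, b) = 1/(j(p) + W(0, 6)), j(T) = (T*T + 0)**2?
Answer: 986473105920101/58027829760006 ≈ 17.000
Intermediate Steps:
n(r, z) = 17
j(T) = T**4 (j(T) = (T**2 + 0)**2 = (T**2)**2 = T**4)
C(p, b) = 1/(6 + p**4) (C(p, b) = 1/(p**4 + 6) = 1/(6 + p**4))
n(-3, -40) - C((12 + 34)*(-25 - 35), -56) = 17 - 1/(6 + ((12 + 34)*(-25 - 35))**4) = 17 - 1/(6 + (46*(-60))**4) = 17 - 1/(6 + (-2760)**4) = 17 - 1/(6 + 58027829760000) = 17 - 1/58027829760006 = 986473105920101/58027829760006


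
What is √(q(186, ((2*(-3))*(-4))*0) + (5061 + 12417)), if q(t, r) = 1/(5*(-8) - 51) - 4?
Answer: √144702103/91 ≈ 132.19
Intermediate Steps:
q(t, r) = -365/91 (q(t, r) = 1/(-40 - 51) - 4 = 1/(-91) - 4 = -1/91 - 4 = -365/91)
√(q(186, ((2*(-3))*(-4))*0) + (5061 + 12417)) = √(-365/91 + (5061 + 12417)) = √(-365/91 + 17478) = √(1590133/91) = √144702103/91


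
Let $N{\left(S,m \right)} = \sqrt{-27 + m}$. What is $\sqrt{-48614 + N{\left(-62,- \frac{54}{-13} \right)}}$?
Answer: $\frac{\sqrt{-8215766 + 39 i \sqrt{429}}}{13} \approx 0.010839 + 220.49 i$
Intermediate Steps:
$\sqrt{-48614 + N{\left(-62,- \frac{54}{-13} \right)}} = \sqrt{-48614 + \sqrt{-27 - \frac{54}{-13}}} = \sqrt{-48614 + \sqrt{-27 - - \frac{54}{13}}} = \sqrt{-48614 + \sqrt{-27 + \frac{54}{13}}} = \sqrt{-48614 + \sqrt{- \frac{297}{13}}} = \sqrt{-48614 + \frac{3 i \sqrt{429}}{13}}$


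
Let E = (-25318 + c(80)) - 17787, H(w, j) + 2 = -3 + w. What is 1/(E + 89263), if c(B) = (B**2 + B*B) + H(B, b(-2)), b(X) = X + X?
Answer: 1/59033 ≈ 1.6940e-5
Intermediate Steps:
b(X) = 2*X
H(w, j) = -5 + w (H(w, j) = -2 + (-3 + w) = -5 + w)
c(B) = -5 + B + 2*B**2 (c(B) = (B**2 + B*B) + (-5 + B) = (B**2 + B**2) + (-5 + B) = 2*B**2 + (-5 + B) = -5 + B + 2*B**2)
E = -30230 (E = (-25318 + (-5 + 80 + 2*80**2)) - 17787 = (-25318 + (-5 + 80 + 2*6400)) - 17787 = (-25318 + (-5 + 80 + 12800)) - 17787 = (-25318 + 12875) - 17787 = -12443 - 17787 = -30230)
1/(E + 89263) = 1/(-30230 + 89263) = 1/59033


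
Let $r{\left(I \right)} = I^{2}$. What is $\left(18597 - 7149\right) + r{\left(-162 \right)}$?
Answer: $37692$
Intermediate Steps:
$\left(18597 - 7149\right) + r{\left(-162 \right)} = \left(18597 - 7149\right) + \left(-162\right)^{2} = 11448 + 26244 = 37692$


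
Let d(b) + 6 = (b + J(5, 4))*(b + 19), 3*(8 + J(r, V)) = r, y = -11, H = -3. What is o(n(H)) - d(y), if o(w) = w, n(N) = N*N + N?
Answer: 452/3 ≈ 150.67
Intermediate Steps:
n(N) = N + N² (n(N) = N² + N = N + N²)
J(r, V) = -8 + r/3
d(b) = -6 + (19 + b)*(-19/3 + b) (d(b) = -6 + (b + (-8 + (⅓)*5))*(b + 19) = -6 + (b + (-8 + 5/3))*(19 + b) = -6 + (b - 19/3)*(19 + b) = -6 + (-19/3 + b)*(19 + b) = -6 + (19 + b)*(-19/3 + b))
o(n(H)) - d(y) = -3*(1 - 3) - (-379/3 + (-11)² + (38/3)*(-11)) = -3*(-2) - (-379/3 + 121 - 418/3) = 6 - 1*(-434/3) = 6 + 434/3 = 452/3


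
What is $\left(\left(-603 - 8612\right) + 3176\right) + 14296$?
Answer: $8257$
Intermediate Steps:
$\left(\left(-603 - 8612\right) + 3176\right) + 14296 = \left(-9215 + 3176\right) + 14296 = -6039 + 14296 = 8257$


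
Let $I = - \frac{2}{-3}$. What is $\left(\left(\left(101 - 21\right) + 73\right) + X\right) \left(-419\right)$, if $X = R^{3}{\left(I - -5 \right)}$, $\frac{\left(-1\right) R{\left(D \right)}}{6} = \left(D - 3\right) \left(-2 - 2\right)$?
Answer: $-109902443$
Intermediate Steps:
$I = \frac{2}{3}$ ($I = \left(-2\right) \left(- \frac{1}{3}\right) = \frac{2}{3} \approx 0.66667$)
$R{\left(D \right)} = -72 + 24 D$ ($R{\left(D \right)} = - 6 \left(D - 3\right) \left(-2 - 2\right) = - 6 \left(-3 + D\right) \left(-4\right) = - 6 \left(12 - 4 D\right) = -72 + 24 D$)
$X = 262144$ ($X = \left(-72 + 24 \left(\frac{2}{3} - -5\right)\right)^{3} = \left(-72 + 24 \left(\frac{2}{3} + 5\right)\right)^{3} = \left(-72 + 24 \cdot \frac{17}{3}\right)^{3} = \left(-72 + 136\right)^{3} = 64^{3} = 262144$)
$\left(\left(\left(101 - 21\right) + 73\right) + X\right) \left(-419\right) = \left(\left(\left(101 - 21\right) + 73\right) + 262144\right) \left(-419\right) = \left(\left(80 + 73\right) + 262144\right) \left(-419\right) = \left(153 + 262144\right) \left(-419\right) = 262297 \left(-419\right) = -109902443$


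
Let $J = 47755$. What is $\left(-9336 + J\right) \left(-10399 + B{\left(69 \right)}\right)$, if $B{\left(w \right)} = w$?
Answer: $-396868270$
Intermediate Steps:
$\left(-9336 + J\right) \left(-10399 + B{\left(69 \right)}\right) = \left(-9336 + 47755\right) \left(-10399 + 69\right) = 38419 \left(-10330\right) = -396868270$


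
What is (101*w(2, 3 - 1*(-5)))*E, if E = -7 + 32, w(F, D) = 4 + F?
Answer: 15150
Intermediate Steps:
E = 25
(101*w(2, 3 - 1*(-5)))*E = (101*(4 + 2))*25 = (101*6)*25 = 606*25 = 15150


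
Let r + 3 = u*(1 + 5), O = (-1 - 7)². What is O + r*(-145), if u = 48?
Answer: -41261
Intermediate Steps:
O = 64 (O = (-8)² = 64)
r = 285 (r = -3 + 48*(1 + 5) = -3 + 48*6 = -3 + 288 = 285)
O + r*(-145) = 64 + 285*(-145) = 64 - 41325 = -41261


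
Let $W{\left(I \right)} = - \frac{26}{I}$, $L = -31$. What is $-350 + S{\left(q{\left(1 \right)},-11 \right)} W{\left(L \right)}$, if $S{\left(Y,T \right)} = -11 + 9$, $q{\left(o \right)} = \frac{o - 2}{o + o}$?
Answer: $- \frac{10902}{31} \approx -351.68$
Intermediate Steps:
$q{\left(o \right)} = \frac{-2 + o}{2 o}$
$S{\left(Y,T \right)} = -2$
$-350 + S{\left(q{\left(1 \right)},-11 \right)} W{\left(L \right)} = -350 - 2 \left(- \frac{26}{-31}\right) = -350 - 2 \left(\left(-26\right) \left(- \frac{1}{31}\right)\right) = -350 - \frac{52}{31} = - \frac{10902}{31}$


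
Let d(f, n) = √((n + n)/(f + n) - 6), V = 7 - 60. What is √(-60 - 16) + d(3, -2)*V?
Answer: I*(-53*√10 + 2*√19) ≈ -158.88*I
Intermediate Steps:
V = -53
d(f, n) = √(-6 + 2*n/(f + n)) (d(f, n) = √((2*n)/(f + n) - 6) = √(2*n/(f + n) - 6) = √(-6 + 2*n/(f + n)))
√(-60 - 16) + d(3, -2)*V = √(-60 - 16) + √(-6 + 2*(-2)/(3 - 2))*(-53) = √(-76) + √(-6 + 2*(-2)/1)*(-53) = 2*I*√19 + √(-6 + 2*(-2)*1)*(-53) = 2*I*√19 + √(-6 - 4)*(-53) = 2*I*√19 + √(-10)*(-53) = 2*I*√19 + (I*√10)*(-53) = 2*I*√19 - 53*I*√10 = -53*I*√10 + 2*I*√19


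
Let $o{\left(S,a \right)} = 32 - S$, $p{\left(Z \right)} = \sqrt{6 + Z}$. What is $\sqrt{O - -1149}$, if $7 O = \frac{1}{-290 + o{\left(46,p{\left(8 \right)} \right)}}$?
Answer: $\frac{\sqrt{325194443}}{532} \approx 33.897$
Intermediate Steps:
$O = - \frac{1}{2128}$ ($O = \frac{1}{7 \left(-290 + \left(32 - 46\right)\right)} = \frac{1}{7 \left(-290 - 14\right)} = \frac{1}{7 \left(-304\right)} = \frac{1}{7} \left(- \frac{1}{304}\right) = - \frac{1}{2128} \approx -0.00046992$)
$\sqrt{O - -1149} = \sqrt{- \frac{1}{2128} - -1149} = \sqrt{- \frac{1}{2128} + \left(-844 + 1993\right)} = \sqrt{- \frac{1}{2128} + 1149} = \sqrt{\frac{2445071}{2128}} = \frac{\sqrt{325194443}}{532}$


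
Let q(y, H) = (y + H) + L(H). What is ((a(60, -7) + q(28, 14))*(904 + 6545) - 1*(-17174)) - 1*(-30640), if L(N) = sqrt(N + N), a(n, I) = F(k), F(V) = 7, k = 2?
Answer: 412815 + 14898*sqrt(7) ≈ 4.5223e+5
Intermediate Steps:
a(n, I) = 7
L(N) = sqrt(2)*sqrt(N) (L(N) = sqrt(2*N) = sqrt(2)*sqrt(N))
q(y, H) = H + y + sqrt(2)*sqrt(H) (q(y, H) = (y + H) + sqrt(2)*sqrt(H) = (H + y) + sqrt(2)*sqrt(H) = H + y + sqrt(2)*sqrt(H))
((a(60, -7) + q(28, 14))*(904 + 6545) - 1*(-17174)) - 1*(-30640) = ((7 + (14 + 28 + sqrt(2)*sqrt(14)))*(904 + 6545) - 1*(-17174)) - 1*(-30640) = ((7 + (14 + 28 + 2*sqrt(7)))*7449 + 17174) + 30640 = ((7 + (42 + 2*sqrt(7)))*7449 + 17174) + 30640 = ((49 + 2*sqrt(7))*7449 + 17174) + 30640 = ((365001 + 14898*sqrt(7)) + 17174) + 30640 = (382175 + 14898*sqrt(7)) + 30640 = 412815 + 14898*sqrt(7)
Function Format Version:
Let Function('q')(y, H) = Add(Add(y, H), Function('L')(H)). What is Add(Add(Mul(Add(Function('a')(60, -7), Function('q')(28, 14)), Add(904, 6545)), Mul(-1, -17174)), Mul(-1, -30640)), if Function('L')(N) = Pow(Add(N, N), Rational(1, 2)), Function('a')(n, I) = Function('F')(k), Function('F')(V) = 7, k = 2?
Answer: Add(412815, Mul(14898, Pow(7, Rational(1, 2)))) ≈ 4.5223e+5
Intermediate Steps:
Function('a')(n, I) = 7
Function('L')(N) = Mul(Pow(2, Rational(1, 2)), Pow(N, Rational(1, 2))) (Function('L')(N) = Pow(Mul(2, N), Rational(1, 2)) = Mul(Pow(2, Rational(1, 2)), Pow(N, Rational(1, 2))))
Function('q')(y, H) = Add(H, y, Mul(Pow(2, Rational(1, 2)), Pow(H, Rational(1, 2)))) (Function('q')(y, H) = Add(Add(y, H), Mul(Pow(2, Rational(1, 2)), Pow(H, Rational(1, 2)))) = Add(Add(H, y), Mul(Pow(2, Rational(1, 2)), Pow(H, Rational(1, 2)))) = Add(H, y, Mul(Pow(2, Rational(1, 2)), Pow(H, Rational(1, 2)))))
Add(Add(Mul(Add(Function('a')(60, -7), Function('q')(28, 14)), Add(904, 6545)), Mul(-1, -17174)), Mul(-1, -30640)) = Add(Add(Mul(Add(7, Add(14, 28, Mul(Pow(2, Rational(1, 2)), Pow(14, Rational(1, 2))))), Add(904, 6545)), Mul(-1, -17174)), Mul(-1, -30640)) = Add(Add(Mul(Add(7, Add(14, 28, Mul(2, Pow(7, Rational(1, 2))))), 7449), 17174), 30640) = Add(Add(Mul(Add(7, Add(42, Mul(2, Pow(7, Rational(1, 2))))), 7449), 17174), 30640) = Add(Add(Mul(Add(49, Mul(2, Pow(7, Rational(1, 2)))), 7449), 17174), 30640) = Add(Add(Add(365001, Mul(14898, Pow(7, Rational(1, 2)))), 17174), 30640) = Add(Add(382175, Mul(14898, Pow(7, Rational(1, 2)))), 30640) = Add(412815, Mul(14898, Pow(7, Rational(1, 2))))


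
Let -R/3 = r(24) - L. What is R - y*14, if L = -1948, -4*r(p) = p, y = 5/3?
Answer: -17548/3 ≈ -5849.3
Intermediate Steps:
y = 5/3 (y = 5*(1/3) = 5/3 ≈ 1.6667)
r(p) = -p/4
R = -5826 (R = -3*(-1/4*24 - 1*(-1948)) = -3*(-6 + 1948) = -3*1942 = -5826)
R - y*14 = -5826 - 5*14/3 = -5826 - 1*70/3 = -5826 - 70/3 = -17548/3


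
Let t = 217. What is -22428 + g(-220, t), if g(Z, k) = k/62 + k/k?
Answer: -44847/2 ≈ -22424.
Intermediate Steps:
g(Z, k) = 1 + k/62 (g(Z, k) = k*(1/62) + 1 = k/62 + 1 = 1 + k/62)
-22428 + g(-220, t) = -22428 + (1 + (1/62)*217) = -22428 + (1 + 7/2) = -22428 + 9/2 = -44847/2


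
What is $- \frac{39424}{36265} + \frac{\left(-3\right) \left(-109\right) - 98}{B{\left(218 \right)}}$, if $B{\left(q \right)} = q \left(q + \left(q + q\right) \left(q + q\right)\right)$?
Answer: $- \frac{1635632426963}{1504578711780} \approx -1.0871$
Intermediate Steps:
$B{\left(q \right)} = q \left(q + 4 q^{2}\right)$ ($B{\left(q \right)} = q \left(q + 2 q 2 q\right) = q \left(q + 4 q^{2}\right)$)
$- \frac{39424}{36265} + \frac{\left(-3\right) \left(-109\right) - 98}{B{\left(218 \right)}} = - \frac{39424}{36265} + \frac{\left(-3\right) \left(-109\right) - 98}{218^{2} \left(1 + 4 \cdot 218\right)} = \left(-39424\right) \frac{1}{36265} + \frac{327 - 98}{47524 \left(1 + 872\right)} = - \frac{39424}{36265} + \frac{229}{47524 \cdot 873} = - \frac{39424}{36265} + \frac{229}{41488452} = - \frac{1635632426963}{1504578711780}$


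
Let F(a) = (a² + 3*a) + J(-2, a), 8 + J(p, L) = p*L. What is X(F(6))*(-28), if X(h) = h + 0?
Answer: -952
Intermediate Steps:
J(p, L) = -8 + L*p (J(p, L) = -8 + p*L = -8 + L*p)
F(a) = -8 + a + a² (F(a) = (a² + 3*a) + (-8 + a*(-2)) = (a² + 3*a) + (-8 - 2*a) = -8 + a + a²)
X(h) = h
X(F(6))*(-28) = (-8 + 6 + 6²)*(-28) = (-8 + 6 + 36)*(-28) = 34*(-28) = -952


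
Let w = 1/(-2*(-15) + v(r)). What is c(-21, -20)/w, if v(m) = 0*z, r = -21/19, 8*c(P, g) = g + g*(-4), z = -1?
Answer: 225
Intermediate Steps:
c(P, g) = -3*g/8 (c(P, g) = (g + g*(-4))/8 = (g - 4*g)/8 = (-3*g)/8 = -3*g/8)
r = -21/19 (r = -21*1/19 = -21/19 ≈ -1.1053)
v(m) = 0 (v(m) = 0*(-1) = 0)
w = 1/30 (w = 1/(-2*(-15) + 0) = 1/(30 + 0) = 1/30 ≈ 0.033333)
c(-21, -20)/w = (-3/8*(-20))/(1/30) = (15/2)*30 = 225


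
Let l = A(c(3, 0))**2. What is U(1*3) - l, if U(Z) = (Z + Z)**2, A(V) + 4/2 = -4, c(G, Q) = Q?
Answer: 0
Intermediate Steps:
A(V) = -6 (A(V) = -2 - 4 = -6)
U(Z) = 4*Z**2 (U(Z) = (2*Z)**2 = 4*Z**2)
l = 36 (l = (-6)**2 = 36)
U(1*3) - l = 4*(1*3)**2 - 1*36 = 4*3**2 - 36 = 4*9 - 36 = 36 - 36 = 0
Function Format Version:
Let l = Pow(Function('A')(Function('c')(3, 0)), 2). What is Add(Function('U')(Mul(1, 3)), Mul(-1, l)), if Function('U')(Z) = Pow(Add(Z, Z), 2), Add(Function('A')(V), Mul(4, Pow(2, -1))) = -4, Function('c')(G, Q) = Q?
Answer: 0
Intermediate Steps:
Function('A')(V) = -6 (Function('A')(V) = Add(-2, -4) = -6)
Function('U')(Z) = Mul(4, Pow(Z, 2)) (Function('U')(Z) = Pow(Mul(2, Z), 2) = Mul(4, Pow(Z, 2)))
l = 36 (l = Pow(-6, 2) = 36)
Add(Function('U')(Mul(1, 3)), Mul(-1, l)) = Add(Mul(4, Pow(Mul(1, 3), 2)), Mul(-1, 36)) = Add(Mul(4, Pow(3, 2)), -36) = Add(Mul(4, 9), -36) = Add(36, -36) = 0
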